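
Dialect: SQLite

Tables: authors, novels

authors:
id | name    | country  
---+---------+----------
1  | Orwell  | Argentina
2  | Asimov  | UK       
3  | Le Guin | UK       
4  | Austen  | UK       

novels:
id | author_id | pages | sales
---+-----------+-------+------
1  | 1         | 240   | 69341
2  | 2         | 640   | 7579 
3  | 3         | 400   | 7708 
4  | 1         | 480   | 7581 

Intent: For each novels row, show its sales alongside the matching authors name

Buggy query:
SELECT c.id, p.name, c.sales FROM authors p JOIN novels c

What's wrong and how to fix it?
Bug: JOIN with no ON clause produces a cartesian product; every novels row pairs with every authors row

Fix: Specify the join condition linking the foreign key to the parent id

Corrected query:
SELECT c.id, p.name, c.sales FROM authors p JOIN novels c ON c.author_id = p.id

Result:
id | name    | sales
---+---------+------
1  | Orwell  | 69341
2  | Asimov  | 7579 
3  | Le Guin | 7708 
4  | Orwell  | 7581 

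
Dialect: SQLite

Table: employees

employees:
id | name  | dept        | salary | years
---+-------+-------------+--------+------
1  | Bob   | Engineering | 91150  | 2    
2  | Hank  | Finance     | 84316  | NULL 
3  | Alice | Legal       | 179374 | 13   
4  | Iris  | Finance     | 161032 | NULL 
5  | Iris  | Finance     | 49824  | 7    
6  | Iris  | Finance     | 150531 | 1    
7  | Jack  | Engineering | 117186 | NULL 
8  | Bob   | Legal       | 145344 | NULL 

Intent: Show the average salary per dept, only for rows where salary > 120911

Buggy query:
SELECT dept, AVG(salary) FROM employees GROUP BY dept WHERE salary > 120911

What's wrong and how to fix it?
Bug: WHERE cannot follow GROUP BY

Fix: Move the WHERE clause before GROUP BY

Corrected query:
SELECT dept, AVG(salary) FROM employees WHERE salary > 120911 GROUP BY dept

Result:
dept    | AVG(salary)
--------+------------
Finance | 155781.5   
Legal   | 162359     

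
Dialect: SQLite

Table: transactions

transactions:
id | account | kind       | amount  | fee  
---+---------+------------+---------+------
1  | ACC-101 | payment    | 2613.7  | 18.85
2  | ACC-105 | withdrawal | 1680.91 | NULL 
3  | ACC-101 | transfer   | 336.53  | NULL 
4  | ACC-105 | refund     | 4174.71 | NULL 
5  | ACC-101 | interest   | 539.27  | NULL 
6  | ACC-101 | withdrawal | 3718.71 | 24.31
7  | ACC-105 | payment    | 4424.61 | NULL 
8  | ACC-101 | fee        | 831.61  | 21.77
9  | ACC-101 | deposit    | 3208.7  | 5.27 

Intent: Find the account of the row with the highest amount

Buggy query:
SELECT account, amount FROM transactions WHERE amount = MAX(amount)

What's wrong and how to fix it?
Bug: WHERE is evaluated per row; an aggregate over the whole table isn't defined there

Fix: Use a subquery: WHERE amount = (SELECT MAX(amount) FROM transactions)

Corrected query:
SELECT account, amount FROM transactions WHERE amount = (SELECT MAX(amount) FROM transactions)

Result:
account | amount 
--------+--------
ACC-105 | 4424.61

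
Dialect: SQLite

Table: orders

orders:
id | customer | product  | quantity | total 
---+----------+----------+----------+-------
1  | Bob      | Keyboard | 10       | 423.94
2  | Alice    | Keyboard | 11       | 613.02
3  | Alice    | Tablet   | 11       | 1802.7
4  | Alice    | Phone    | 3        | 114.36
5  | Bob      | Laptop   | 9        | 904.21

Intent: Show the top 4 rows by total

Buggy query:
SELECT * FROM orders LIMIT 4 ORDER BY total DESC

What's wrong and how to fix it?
Bug: ORDER BY cannot follow LIMIT; LIMIT is the final clause

Fix: Sort with ORDER BY, then apply LIMIT

Corrected query:
SELECT * FROM orders ORDER BY total DESC LIMIT 4

Result:
id | customer | product  | quantity | total 
---+----------+----------+----------+-------
3  | Alice    | Tablet   | 11       | 1802.7
5  | Bob      | Laptop   | 9        | 904.21
2  | Alice    | Keyboard | 11       | 613.02
1  | Bob      | Keyboard | 10       | 423.94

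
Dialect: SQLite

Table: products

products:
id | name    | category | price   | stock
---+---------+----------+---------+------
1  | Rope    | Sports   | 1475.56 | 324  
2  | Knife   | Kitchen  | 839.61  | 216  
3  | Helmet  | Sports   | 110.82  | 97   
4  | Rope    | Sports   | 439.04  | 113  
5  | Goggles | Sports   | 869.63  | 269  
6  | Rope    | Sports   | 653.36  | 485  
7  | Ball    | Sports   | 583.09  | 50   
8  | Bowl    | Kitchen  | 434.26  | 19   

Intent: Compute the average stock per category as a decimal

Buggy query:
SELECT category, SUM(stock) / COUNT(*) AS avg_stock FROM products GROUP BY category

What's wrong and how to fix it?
Bug: SUM(stock) and COUNT(*) are both integers; the division truncates the fractional part

Fix: Cast one side to REAL so the division keeps the fractional part

Corrected query:
SELECT category, SUM(stock) * 1.0 / COUNT(*) AS avg_stock FROM products GROUP BY category

Result:
category | avg_stock
---------+----------
Kitchen  | 117.5    
Sports   | 223      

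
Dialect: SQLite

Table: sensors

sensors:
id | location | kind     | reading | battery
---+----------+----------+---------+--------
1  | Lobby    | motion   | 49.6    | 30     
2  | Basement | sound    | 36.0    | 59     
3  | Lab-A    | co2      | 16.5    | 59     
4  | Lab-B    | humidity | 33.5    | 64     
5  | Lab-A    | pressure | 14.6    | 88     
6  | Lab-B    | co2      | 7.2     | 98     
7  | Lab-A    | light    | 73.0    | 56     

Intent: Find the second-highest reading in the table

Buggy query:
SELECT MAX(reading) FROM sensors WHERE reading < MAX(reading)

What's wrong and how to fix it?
Bug: MAX(reading) on the right of the comparison is an aggregate-in-WHERE error

Fix: Put the inner MAX in a scalar subquery

Corrected query:
SELECT MAX(reading) FROM sensors WHERE reading < (SELECT MAX(reading) FROM sensors)

Result:
MAX(reading)
------------
49.6        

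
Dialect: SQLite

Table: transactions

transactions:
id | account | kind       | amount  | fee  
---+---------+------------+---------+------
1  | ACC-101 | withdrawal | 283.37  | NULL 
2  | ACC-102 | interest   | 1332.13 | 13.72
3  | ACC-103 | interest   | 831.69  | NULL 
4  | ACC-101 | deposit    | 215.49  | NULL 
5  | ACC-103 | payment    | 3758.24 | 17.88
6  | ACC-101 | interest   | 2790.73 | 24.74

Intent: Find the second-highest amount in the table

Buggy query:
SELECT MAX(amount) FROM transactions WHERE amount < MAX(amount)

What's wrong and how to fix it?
Bug: MAX(amount) on the right of the comparison is an aggregate-in-WHERE error

Fix: Put the inner MAX in a scalar subquery

Corrected query:
SELECT MAX(amount) FROM transactions WHERE amount < (SELECT MAX(amount) FROM transactions)

Result:
MAX(amount)
-----------
2790.73    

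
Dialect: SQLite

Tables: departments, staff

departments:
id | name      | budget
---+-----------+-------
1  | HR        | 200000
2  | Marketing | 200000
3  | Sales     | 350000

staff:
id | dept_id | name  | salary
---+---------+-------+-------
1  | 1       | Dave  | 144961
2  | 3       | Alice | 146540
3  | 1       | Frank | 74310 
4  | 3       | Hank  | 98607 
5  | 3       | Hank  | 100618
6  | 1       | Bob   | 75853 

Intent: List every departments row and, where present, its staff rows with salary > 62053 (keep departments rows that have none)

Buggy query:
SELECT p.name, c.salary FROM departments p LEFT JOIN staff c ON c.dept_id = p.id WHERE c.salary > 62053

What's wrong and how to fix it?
Bug: A WHERE condition on the right-hand table after LEFT JOIN drops unmatched parents

Fix: Put 'c.salary > 62053' in the JOIN's ON clause instead of WHERE

Corrected query:
SELECT p.name, c.salary FROM departments p LEFT JOIN staff c ON c.dept_id = p.id AND c.salary > 62053

Result:
name      | salary
----------+-------
HR        | 74310 
HR        | 75853 
HR        | 144961
Marketing | NULL  
Sales     | 98607 
Sales     | 100618
Sales     | 146540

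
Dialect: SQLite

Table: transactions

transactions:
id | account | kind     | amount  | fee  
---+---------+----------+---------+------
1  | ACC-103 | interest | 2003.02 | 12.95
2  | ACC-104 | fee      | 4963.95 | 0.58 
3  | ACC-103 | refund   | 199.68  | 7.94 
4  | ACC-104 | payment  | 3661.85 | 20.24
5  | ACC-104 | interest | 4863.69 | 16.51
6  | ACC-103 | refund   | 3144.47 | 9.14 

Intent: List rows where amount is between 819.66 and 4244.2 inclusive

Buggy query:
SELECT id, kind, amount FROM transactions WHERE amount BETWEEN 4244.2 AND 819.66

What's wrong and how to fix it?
Bug: The bounds are reversed; BETWEEN a AND b requires a <= b to match anything

Fix: Swap the bounds so the smaller value comes first

Corrected query:
SELECT id, kind, amount FROM transactions WHERE amount BETWEEN 819.66 AND 4244.2

Result:
id | kind     | amount 
---+----------+--------
1  | interest | 2003.02
4  | payment  | 3661.85
6  | refund   | 3144.47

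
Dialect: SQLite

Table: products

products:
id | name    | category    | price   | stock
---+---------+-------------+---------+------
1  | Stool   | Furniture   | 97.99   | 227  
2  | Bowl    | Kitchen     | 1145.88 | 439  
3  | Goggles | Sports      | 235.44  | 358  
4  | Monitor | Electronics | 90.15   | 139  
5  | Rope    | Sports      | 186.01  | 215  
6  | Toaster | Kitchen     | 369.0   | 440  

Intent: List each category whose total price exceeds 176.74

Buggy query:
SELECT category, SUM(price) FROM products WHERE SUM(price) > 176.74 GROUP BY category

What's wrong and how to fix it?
Bug: WHERE runs before GROUP BY, so aggregates aren't available there

Fix: Move the aggregate condition to a HAVING clause

Corrected query:
SELECT category, SUM(price) FROM products GROUP BY category HAVING SUM(price) > 176.74

Result:
category | SUM(price)
---------+-----------
Kitchen  | 1514.88   
Sports   | 421.45    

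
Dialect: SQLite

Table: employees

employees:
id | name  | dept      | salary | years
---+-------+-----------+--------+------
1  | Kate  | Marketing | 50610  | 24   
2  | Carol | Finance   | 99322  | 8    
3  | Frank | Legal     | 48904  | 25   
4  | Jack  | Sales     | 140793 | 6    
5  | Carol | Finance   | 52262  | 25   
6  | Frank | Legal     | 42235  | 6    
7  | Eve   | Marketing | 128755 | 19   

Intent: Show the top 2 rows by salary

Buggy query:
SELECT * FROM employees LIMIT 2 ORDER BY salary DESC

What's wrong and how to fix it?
Bug: LIMIT must come after ORDER BY

Fix: Sort with ORDER BY, then apply LIMIT

Corrected query:
SELECT * FROM employees ORDER BY salary DESC LIMIT 2

Result:
id | name | dept      | salary | years
---+------+-----------+--------+------
4  | Jack | Sales     | 140793 | 6    
7  | Eve  | Marketing | 128755 | 19   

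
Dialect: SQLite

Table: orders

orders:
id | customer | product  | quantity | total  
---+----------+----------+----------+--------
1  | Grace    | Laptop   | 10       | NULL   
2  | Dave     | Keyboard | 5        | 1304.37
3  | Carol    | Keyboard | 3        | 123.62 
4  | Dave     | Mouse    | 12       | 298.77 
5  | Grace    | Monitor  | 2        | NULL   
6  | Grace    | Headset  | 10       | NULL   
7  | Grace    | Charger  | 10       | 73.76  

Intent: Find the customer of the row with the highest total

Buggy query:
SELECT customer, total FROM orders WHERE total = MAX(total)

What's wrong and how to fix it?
Bug: MAX(total) is an aggregate and cannot be used directly in WHERE

Fix: Use a subquery: WHERE total = (SELECT MAX(total) FROM orders)

Corrected query:
SELECT customer, total FROM orders WHERE total = (SELECT MAX(total) FROM orders)

Result:
customer | total  
---------+--------
Dave     | 1304.37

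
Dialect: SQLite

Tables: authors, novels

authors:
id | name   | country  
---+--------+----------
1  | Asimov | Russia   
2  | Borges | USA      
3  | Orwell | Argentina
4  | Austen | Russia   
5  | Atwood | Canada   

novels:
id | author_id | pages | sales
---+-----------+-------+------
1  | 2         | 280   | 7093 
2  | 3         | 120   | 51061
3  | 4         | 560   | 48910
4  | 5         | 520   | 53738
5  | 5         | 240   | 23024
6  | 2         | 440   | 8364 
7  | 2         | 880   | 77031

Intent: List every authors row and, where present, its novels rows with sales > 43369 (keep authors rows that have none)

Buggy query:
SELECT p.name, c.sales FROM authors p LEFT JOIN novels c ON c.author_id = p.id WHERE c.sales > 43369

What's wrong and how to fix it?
Bug: Filtering c.sales in WHERE discards the NULL rows produced by LEFT JOIN, turning it into an inner join

Fix: Put 'c.sales > 43369' in the JOIN's ON clause instead of WHERE

Corrected query:
SELECT p.name, c.sales FROM authors p LEFT JOIN novels c ON c.author_id = p.id AND c.sales > 43369

Result:
name   | sales
-------+------
Asimov | NULL 
Borges | 77031
Orwell | 51061
Austen | 48910
Atwood | 53738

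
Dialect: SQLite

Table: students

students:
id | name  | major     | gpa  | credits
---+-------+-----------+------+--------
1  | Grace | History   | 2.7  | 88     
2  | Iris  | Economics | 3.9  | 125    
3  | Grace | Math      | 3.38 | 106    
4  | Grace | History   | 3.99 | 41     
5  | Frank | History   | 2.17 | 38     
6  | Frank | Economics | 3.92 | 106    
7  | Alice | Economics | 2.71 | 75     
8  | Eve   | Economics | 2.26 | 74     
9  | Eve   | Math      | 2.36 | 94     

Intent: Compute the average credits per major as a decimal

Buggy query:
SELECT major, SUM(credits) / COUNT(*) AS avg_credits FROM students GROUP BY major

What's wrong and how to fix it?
Bug: SUM(credits) and COUNT(*) are both integers; the division truncates the fractional part

Fix: Multiply by 1.0 (or CAST to REAL) to force floating-point division

Corrected query:
SELECT major, SUM(credits) * 1.0 / COUNT(*) AS avg_credits FROM students GROUP BY major

Result:
major     | avg_credits
----------+------------
Economics | 95         
History   | 55.666667  
Math      | 100        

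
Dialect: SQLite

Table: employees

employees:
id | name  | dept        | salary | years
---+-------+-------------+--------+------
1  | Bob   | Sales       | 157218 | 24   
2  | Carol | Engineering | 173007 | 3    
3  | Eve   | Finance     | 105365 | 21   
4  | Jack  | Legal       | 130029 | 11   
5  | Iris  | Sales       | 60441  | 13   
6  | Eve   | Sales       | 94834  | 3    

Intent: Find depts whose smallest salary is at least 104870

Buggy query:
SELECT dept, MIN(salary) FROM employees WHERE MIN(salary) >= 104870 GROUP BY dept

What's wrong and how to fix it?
Bug: Aggregates like MIN are computed per group after WHERE runs

Fix: Use HAVING for the per-group MIN condition

Corrected query:
SELECT dept, MIN(salary) FROM employees GROUP BY dept HAVING MIN(salary) >= 104870

Result:
dept        | MIN(salary)
------------+------------
Engineering | 173007     
Finance     | 105365     
Legal       | 130029     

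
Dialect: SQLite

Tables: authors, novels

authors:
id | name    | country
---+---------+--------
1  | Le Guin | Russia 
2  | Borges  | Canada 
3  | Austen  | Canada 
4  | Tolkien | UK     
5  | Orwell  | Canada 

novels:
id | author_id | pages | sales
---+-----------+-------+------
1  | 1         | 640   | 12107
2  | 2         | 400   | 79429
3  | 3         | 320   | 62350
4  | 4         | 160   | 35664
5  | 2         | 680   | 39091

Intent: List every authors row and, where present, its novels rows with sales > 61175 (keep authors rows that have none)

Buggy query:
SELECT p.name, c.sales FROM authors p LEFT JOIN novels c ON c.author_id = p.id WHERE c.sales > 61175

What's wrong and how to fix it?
Bug: Filtering c.sales in WHERE discards the NULL rows produced by LEFT JOIN, turning it into an inner join

Fix: Put 'c.sales > 61175' in the JOIN's ON clause instead of WHERE

Corrected query:
SELECT p.name, c.sales FROM authors p LEFT JOIN novels c ON c.author_id = p.id AND c.sales > 61175

Result:
name    | sales
--------+------
Le Guin | NULL 
Borges  | 79429
Austen  | 62350
Tolkien | NULL 
Orwell  | NULL 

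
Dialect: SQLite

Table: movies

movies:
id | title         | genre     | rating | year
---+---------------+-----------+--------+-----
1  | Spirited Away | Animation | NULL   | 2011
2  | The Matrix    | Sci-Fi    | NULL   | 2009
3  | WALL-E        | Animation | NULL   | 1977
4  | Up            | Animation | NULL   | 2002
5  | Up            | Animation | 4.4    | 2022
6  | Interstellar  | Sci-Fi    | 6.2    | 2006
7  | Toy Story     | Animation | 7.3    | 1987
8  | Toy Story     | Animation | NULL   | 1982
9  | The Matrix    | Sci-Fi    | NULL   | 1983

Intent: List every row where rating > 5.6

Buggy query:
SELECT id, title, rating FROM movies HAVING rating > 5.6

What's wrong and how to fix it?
Bug: HAVING filters the output of aggregation, but this query has no GROUP BY and no aggregate functions, so SQLite rejects it (HAVING clause on a non-aggregate query); the condition here is per row

Fix: Use WHERE for row-level filtering

Corrected query:
SELECT id, title, rating FROM movies WHERE rating > 5.6

Result:
id | title        | rating
---+--------------+-------
6  | Interstellar | 6.2   
7  | Toy Story    | 7.3   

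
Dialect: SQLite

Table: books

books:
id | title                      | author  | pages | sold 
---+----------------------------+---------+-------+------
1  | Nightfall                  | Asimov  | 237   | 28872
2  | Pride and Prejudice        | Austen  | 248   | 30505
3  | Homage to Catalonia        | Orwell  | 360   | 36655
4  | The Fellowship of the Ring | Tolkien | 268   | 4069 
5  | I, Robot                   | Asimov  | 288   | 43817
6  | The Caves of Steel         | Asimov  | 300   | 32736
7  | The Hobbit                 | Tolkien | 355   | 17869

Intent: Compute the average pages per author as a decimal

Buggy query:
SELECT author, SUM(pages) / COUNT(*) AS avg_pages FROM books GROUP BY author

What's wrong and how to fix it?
Bug: SUM(pages) and COUNT(*) are both integers; the division truncates the fractional part

Fix: Cast one side to REAL so the division keeps the fractional part

Corrected query:
SELECT author, SUM(pages) * 1.0 / COUNT(*) AS avg_pages FROM books GROUP BY author

Result:
author  | avg_pages
--------+----------
Asimov  | 275      
Austen  | 248      
Orwell  | 360      
Tolkien | 311.5    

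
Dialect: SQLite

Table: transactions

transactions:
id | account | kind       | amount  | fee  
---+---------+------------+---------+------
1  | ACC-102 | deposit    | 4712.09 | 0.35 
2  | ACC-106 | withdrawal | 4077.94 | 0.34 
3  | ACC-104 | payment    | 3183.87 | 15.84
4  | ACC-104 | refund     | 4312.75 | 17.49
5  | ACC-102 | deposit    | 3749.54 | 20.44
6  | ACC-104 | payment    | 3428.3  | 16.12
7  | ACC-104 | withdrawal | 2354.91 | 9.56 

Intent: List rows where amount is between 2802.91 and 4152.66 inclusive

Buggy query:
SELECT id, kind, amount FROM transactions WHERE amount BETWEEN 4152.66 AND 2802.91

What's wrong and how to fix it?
Bug: BETWEEN expects the lower bound first; with 4152.66 AND 2802.91 the range is empty

Fix: Swap the bounds so the smaller value comes first

Corrected query:
SELECT id, kind, amount FROM transactions WHERE amount BETWEEN 2802.91 AND 4152.66

Result:
id | kind       | amount 
---+------------+--------
2  | withdrawal | 4077.94
3  | payment    | 3183.87
5  | deposit    | 3749.54
6  | payment    | 3428.3 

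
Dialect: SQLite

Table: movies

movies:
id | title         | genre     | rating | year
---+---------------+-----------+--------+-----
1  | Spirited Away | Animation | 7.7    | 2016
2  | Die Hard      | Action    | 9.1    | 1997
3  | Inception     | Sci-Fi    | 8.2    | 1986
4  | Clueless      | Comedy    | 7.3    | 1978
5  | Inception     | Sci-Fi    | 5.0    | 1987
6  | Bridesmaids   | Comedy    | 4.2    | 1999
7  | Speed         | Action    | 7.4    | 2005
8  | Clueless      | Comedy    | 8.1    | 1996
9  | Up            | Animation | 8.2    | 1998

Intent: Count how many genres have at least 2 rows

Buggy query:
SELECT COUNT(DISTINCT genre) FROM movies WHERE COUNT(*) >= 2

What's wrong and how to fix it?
Bug: COUNT(*) cannot appear in WHERE; the per-group count doesn't exist yet

Fix: Group first with HAVING COUNT(*) >= 2, then COUNT the resulting groups

Corrected query:
SELECT COUNT(*) FROM (SELECT genre FROM movies GROUP BY genre HAVING COUNT(*) >= 2)

Result:
COUNT(*)
--------
4       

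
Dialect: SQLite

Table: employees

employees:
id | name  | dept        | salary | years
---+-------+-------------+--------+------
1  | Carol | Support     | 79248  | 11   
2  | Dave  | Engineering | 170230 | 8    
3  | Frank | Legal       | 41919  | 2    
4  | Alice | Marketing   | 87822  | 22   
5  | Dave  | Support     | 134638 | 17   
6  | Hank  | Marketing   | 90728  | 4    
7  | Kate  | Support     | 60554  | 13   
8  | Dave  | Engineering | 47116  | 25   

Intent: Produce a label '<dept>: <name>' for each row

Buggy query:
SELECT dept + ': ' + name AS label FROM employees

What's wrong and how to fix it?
Bug: SQLite uses || for string concatenation; + coerces text to numbers (yielding 0)

Fix: Replace + with || to concatenate text

Corrected query:
SELECT dept || ': ' || name AS label FROM employees

Result:
label            
-----------------
Support: Carol   
Engineering: Dave
Legal: Frank     
Marketing: Alice 
Support: Dave    
Marketing: Hank  
Support: Kate    
Engineering: Dave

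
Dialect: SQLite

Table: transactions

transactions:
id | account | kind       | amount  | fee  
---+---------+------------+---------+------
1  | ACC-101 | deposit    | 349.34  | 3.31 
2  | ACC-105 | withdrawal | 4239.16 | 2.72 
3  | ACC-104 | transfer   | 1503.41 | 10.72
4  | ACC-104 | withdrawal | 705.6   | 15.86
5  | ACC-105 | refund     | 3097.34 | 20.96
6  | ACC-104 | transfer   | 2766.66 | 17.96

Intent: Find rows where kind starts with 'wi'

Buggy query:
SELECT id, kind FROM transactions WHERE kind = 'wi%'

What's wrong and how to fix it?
Bug: Wildcards only work with LIKE; '=' treats '%' as a literal character

Fix: Use LIKE for wildcard pattern matching

Corrected query:
SELECT id, kind FROM transactions WHERE kind LIKE 'wi%'

Result:
id | kind      
---+-----------
2  | withdrawal
4  | withdrawal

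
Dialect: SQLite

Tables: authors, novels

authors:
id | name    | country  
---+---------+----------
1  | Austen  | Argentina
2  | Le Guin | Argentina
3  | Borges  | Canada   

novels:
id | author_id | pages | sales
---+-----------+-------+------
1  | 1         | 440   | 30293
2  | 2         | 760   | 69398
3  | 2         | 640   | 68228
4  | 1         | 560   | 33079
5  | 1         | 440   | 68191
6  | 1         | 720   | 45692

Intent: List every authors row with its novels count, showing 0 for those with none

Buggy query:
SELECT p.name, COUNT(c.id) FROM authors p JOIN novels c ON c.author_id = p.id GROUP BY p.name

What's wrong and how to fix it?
Bug: An inner join excludes parents with zero children

Fix: Use LEFT JOIN so parents without children still appear (COUNT(c.id) gives 0)

Corrected query:
SELECT p.name, COUNT(c.id) FROM authors p LEFT JOIN novels c ON c.author_id = p.id GROUP BY p.name

Result:
name    | COUNT(c.id)
--------+------------
Austen  | 4          
Borges  | 0          
Le Guin | 2          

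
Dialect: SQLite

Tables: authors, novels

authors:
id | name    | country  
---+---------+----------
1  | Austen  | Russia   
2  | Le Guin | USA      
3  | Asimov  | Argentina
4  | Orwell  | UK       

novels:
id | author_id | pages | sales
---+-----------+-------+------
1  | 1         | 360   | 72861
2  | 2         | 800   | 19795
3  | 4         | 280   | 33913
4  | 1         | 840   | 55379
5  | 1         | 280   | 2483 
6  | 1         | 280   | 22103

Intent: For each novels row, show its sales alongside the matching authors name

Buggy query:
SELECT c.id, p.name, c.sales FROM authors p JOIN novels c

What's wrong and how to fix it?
Bug: JOIN with no ON clause produces a cartesian product; every novels row pairs with every authors row

Fix: Specify the join condition linking the foreign key to the parent id

Corrected query:
SELECT c.id, p.name, c.sales FROM authors p JOIN novels c ON c.author_id = p.id

Result:
id | name    | sales
---+---------+------
1  | Austen  | 72861
2  | Le Guin | 19795
3  | Orwell  | 33913
4  | Austen  | 55379
5  | Austen  | 2483 
6  | Austen  | 22103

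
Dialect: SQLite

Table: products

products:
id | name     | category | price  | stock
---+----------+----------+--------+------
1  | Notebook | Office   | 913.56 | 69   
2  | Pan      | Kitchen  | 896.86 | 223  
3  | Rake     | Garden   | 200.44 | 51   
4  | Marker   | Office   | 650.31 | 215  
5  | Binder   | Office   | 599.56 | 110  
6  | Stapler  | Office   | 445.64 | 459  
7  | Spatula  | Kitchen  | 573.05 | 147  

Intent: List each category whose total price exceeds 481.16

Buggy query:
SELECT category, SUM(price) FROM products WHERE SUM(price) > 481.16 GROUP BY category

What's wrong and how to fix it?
Bug: Aggregate functions cannot appear in a WHERE clause

Fix: Move the aggregate condition to a HAVING clause

Corrected query:
SELECT category, SUM(price) FROM products GROUP BY category HAVING SUM(price) > 481.16

Result:
category | SUM(price)
---------+-----------
Kitchen  | 1469.91   
Office   | 2609.07   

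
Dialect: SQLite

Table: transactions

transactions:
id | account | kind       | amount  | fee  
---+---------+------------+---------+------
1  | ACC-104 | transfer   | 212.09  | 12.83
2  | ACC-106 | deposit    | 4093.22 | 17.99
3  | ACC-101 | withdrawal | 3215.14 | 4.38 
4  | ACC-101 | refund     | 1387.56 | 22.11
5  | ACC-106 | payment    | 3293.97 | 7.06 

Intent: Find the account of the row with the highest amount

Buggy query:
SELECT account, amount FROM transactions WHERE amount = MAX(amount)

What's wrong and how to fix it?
Bug: WHERE is evaluated per row; an aggregate over the whole table isn't defined there

Fix: Use a subquery: WHERE amount = (SELECT MAX(amount) FROM transactions)

Corrected query:
SELECT account, amount FROM transactions WHERE amount = (SELECT MAX(amount) FROM transactions)

Result:
account | amount 
--------+--------
ACC-106 | 4093.22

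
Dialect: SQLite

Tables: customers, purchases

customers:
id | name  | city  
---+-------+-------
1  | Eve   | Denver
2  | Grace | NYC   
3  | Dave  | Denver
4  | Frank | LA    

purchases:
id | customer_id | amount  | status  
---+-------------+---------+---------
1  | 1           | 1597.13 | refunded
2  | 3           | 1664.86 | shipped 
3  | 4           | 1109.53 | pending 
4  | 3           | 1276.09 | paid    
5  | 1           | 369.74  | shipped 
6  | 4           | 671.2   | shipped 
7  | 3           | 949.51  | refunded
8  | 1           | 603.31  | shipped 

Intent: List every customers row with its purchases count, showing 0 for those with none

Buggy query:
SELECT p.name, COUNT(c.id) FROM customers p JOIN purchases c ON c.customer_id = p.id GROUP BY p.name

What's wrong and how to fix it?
Bug: An inner join excludes parents with zero children

Fix: Switch to LEFT JOIN to retain unmatched parent rows

Corrected query:
SELECT p.name, COUNT(c.id) FROM customers p LEFT JOIN purchases c ON c.customer_id = p.id GROUP BY p.name

Result:
name  | COUNT(c.id)
------+------------
Dave  | 3          
Eve   | 3          
Frank | 2          
Grace | 0          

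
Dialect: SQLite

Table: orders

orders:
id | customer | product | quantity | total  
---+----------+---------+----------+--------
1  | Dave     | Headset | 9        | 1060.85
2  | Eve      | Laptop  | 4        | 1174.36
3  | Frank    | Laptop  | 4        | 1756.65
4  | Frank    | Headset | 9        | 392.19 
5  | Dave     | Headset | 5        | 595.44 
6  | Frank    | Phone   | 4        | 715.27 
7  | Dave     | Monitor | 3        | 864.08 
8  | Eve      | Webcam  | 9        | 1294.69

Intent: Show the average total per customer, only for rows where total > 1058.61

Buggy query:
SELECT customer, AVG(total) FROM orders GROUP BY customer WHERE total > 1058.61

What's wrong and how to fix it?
Bug: WHERE cannot follow GROUP BY

Fix: Place WHERE between FROM and GROUP BY

Corrected query:
SELECT customer, AVG(total) FROM orders WHERE total > 1058.61 GROUP BY customer

Result:
customer | AVG(total)
---------+-----------
Dave     | 1060.85   
Eve      | 1234.525  
Frank    | 1756.65   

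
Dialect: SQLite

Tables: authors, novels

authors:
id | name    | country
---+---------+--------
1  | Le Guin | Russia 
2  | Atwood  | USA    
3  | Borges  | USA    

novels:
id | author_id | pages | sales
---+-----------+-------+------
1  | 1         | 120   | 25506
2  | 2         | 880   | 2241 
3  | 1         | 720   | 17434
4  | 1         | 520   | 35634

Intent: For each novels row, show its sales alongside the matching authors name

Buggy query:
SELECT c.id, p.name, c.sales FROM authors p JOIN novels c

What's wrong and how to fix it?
Bug: Missing join condition: each novels row is matched to all authors rows instead of just its own

Fix: Specify the join condition linking the foreign key to the parent id

Corrected query:
SELECT c.id, p.name, c.sales FROM authors p JOIN novels c ON c.author_id = p.id

Result:
id | name    | sales
---+---------+------
1  | Le Guin | 25506
2  | Atwood  | 2241 
3  | Le Guin | 17434
4  | Le Guin | 35634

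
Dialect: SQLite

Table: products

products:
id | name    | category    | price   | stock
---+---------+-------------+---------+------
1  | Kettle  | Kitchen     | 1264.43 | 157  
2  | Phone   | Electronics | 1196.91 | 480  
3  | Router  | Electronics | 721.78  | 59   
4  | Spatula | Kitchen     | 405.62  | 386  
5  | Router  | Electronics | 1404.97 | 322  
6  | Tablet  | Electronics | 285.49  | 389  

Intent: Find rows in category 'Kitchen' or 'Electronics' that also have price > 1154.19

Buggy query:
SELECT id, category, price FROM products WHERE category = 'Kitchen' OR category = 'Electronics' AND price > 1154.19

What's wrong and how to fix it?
Bug: AND binds tighter than OR, so this parses as category = 'Kitchen' OR (category = 'Electronics' AND price > 1154.19)

Fix: Group the OR with parentheses (or use IN), then AND the threshold

Corrected query:
SELECT id, category, price FROM products WHERE (category = 'Kitchen' OR category = 'Electronics') AND price > 1154.19

Result:
id | category    | price  
---+-------------+--------
1  | Kitchen     | 1264.43
2  | Electronics | 1196.91
5  | Electronics | 1404.97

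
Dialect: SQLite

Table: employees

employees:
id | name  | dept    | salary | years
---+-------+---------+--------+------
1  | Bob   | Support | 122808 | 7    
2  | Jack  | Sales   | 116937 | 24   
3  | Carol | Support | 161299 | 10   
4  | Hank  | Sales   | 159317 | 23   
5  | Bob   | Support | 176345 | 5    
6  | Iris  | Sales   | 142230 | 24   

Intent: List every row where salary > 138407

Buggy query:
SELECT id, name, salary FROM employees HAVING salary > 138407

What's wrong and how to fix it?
Bug: This is a non-aggregate query (no GROUP BY, no aggregates), so in SQLite the HAVING clause is invalid here; a row-level condition belongs in WHERE

Fix: Use WHERE for row-level filtering

Corrected query:
SELECT id, name, salary FROM employees WHERE salary > 138407

Result:
id | name  | salary
---+-------+-------
3  | Carol | 161299
4  | Hank  | 159317
5  | Bob   | 176345
6  | Iris  | 142230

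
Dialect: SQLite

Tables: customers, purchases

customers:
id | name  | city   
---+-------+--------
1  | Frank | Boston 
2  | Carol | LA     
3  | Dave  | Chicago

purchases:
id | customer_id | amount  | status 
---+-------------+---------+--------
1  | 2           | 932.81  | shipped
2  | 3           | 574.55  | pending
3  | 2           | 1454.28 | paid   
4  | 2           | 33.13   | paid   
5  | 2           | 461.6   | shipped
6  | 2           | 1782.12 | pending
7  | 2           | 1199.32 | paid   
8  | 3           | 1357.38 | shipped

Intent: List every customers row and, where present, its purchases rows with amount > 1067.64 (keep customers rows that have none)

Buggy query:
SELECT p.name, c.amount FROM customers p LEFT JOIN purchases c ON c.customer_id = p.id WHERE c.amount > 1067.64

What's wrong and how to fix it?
Bug: A WHERE condition on the right-hand table after LEFT JOIN drops unmatched parents

Fix: Put 'c.amount > 1067.64' in the JOIN's ON clause instead of WHERE

Corrected query:
SELECT p.name, c.amount FROM customers p LEFT JOIN purchases c ON c.customer_id = p.id AND c.amount > 1067.64

Result:
name  | amount 
------+--------
Frank | NULL   
Carol | 1199.32
Carol | 1454.28
Carol | 1782.12
Dave  | 1357.38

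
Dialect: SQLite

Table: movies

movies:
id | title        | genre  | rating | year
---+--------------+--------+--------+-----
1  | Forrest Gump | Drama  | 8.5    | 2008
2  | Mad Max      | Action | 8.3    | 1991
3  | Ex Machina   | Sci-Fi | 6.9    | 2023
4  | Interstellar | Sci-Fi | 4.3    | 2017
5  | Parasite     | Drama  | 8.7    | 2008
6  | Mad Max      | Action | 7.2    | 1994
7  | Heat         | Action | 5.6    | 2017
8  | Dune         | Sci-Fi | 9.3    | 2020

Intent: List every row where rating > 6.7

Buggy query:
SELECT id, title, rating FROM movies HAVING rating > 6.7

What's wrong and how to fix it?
Bug: This is a non-aggregate query (no GROUP BY, no aggregates), so in SQLite the HAVING clause is invalid here; a row-level condition belongs in WHERE

Fix: Use WHERE for row-level filtering

Corrected query:
SELECT id, title, rating FROM movies WHERE rating > 6.7

Result:
id | title        | rating
---+--------------+-------
1  | Forrest Gump | 8.5   
2  | Mad Max      | 8.3   
3  | Ex Machina   | 6.9   
5  | Parasite     | 8.7   
6  | Mad Max      | 7.2   
8  | Dune         | 9.3   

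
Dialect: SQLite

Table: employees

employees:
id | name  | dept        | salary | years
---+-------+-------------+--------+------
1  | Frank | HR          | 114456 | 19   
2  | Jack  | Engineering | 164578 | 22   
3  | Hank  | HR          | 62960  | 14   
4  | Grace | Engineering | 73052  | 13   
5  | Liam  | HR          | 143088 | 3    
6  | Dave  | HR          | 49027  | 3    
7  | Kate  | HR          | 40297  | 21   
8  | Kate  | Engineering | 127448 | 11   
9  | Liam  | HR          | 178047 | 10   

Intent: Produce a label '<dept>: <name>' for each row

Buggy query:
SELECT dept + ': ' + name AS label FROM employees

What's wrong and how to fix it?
Bug: '+' is numeric addition; on text columns SQLite converts them to 0 instead of concatenating

Fix: Use the || operator for string concatenation

Corrected query:
SELECT dept || ': ' || name AS label FROM employees

Result:
label             
------------------
HR: Frank         
Engineering: Jack 
HR: Hank          
Engineering: Grace
HR: Liam          
HR: Dave          
HR: Kate          
Engineering: Kate 
HR: Liam          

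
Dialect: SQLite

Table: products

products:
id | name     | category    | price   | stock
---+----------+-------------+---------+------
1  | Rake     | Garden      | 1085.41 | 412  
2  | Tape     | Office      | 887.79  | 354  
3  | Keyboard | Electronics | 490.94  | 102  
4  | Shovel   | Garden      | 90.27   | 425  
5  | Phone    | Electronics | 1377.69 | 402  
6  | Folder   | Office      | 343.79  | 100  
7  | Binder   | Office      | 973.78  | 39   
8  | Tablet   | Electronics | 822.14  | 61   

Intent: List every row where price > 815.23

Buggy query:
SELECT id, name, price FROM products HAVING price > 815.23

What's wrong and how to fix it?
Bug: This is a non-aggregate query (no GROUP BY, no aggregates), so in SQLite the HAVING clause is invalid here; a row-level condition belongs in WHERE

Fix: Replace HAVING with WHERE since the condition applies to individual rows

Corrected query:
SELECT id, name, price FROM products WHERE price > 815.23

Result:
id | name   | price  
---+--------+--------
1  | Rake   | 1085.41
2  | Tape   | 887.79 
5  | Phone  | 1377.69
7  | Binder | 973.78 
8  | Tablet | 822.14 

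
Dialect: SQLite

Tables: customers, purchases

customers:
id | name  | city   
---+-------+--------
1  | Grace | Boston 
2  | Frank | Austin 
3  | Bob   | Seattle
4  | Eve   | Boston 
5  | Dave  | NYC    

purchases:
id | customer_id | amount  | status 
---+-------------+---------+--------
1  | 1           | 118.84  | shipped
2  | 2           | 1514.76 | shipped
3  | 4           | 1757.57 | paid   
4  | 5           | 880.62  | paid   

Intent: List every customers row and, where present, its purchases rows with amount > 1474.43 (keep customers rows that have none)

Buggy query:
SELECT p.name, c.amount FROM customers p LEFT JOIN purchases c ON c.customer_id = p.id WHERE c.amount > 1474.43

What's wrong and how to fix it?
Bug: Filtering c.amount in WHERE discards the NULL rows produced by LEFT JOIN, turning it into an inner join

Fix: Put 'c.amount > 1474.43' in the JOIN's ON clause instead of WHERE

Corrected query:
SELECT p.name, c.amount FROM customers p LEFT JOIN purchases c ON c.customer_id = p.id AND c.amount > 1474.43

Result:
name  | amount 
------+--------
Grace | NULL   
Frank | 1514.76
Bob   | NULL   
Eve   | 1757.57
Dave  | NULL   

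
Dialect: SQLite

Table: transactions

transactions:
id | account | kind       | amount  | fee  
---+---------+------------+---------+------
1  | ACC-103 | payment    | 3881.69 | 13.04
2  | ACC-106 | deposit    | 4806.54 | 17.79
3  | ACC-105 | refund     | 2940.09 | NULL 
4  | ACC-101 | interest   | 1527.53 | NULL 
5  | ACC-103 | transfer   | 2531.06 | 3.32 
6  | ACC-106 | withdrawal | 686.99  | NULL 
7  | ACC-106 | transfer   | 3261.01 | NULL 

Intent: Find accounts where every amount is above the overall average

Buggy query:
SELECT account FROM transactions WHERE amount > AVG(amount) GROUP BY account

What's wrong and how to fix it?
Bug: AVG() is an aggregate; it can't sit directly in WHERE

Fix: Compute the overall average in a scalar subquery and compare each group's MIN against it in HAVING

Corrected query:
SELECT account FROM transactions GROUP BY account HAVING MIN(amount) > (SELECT AVG(amount) FROM transactions)

Result:
account
-------
ACC-105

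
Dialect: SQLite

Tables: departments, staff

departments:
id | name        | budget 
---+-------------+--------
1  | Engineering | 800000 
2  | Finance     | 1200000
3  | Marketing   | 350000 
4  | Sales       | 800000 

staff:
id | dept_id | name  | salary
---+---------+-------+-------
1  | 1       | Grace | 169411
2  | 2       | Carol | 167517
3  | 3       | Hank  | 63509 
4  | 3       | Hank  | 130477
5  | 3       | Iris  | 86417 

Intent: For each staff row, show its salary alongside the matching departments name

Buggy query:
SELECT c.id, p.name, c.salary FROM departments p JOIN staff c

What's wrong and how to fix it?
Bug: JOIN with no ON clause produces a cartesian product; every staff row pairs with every departments row

Fix: Specify the join condition linking the foreign key to the parent id

Corrected query:
SELECT c.id, p.name, c.salary FROM departments p JOIN staff c ON c.dept_id = p.id

Result:
id | name        | salary
---+-------------+-------
1  | Engineering | 169411
2  | Finance     | 167517
3  | Marketing   | 63509 
4  | Marketing   | 130477
5  | Marketing   | 86417 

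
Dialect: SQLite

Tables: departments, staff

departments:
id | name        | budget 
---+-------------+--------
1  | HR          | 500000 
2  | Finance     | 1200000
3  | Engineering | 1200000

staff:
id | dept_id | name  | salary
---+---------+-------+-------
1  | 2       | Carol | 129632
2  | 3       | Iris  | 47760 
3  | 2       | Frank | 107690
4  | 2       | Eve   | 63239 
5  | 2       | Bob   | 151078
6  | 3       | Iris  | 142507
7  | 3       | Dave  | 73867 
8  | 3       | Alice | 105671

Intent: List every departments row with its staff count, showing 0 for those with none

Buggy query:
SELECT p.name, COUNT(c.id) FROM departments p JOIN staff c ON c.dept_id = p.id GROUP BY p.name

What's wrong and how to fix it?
Bug: INNER JOIN drops departments rows that have no matching staff rows

Fix: Switch to LEFT JOIN to retain unmatched parent rows

Corrected query:
SELECT p.name, COUNT(c.id) FROM departments p LEFT JOIN staff c ON c.dept_id = p.id GROUP BY p.name

Result:
name        | COUNT(c.id)
------------+------------
Engineering | 4          
Finance     | 4          
HR          | 0          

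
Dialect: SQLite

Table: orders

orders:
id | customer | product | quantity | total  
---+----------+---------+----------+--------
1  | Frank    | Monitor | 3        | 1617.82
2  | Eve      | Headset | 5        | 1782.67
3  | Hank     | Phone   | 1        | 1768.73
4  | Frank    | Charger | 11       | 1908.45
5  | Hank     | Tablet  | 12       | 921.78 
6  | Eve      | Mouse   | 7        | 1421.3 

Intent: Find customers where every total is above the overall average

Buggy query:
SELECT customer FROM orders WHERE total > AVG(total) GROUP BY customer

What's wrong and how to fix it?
Bug: WHERE evaluates per row before aggregation, so AVG() is unavailable

Fix: Use a subquery for AVG and a HAVING MIN(...) filter so the condition holds for every row in the group

Corrected query:
SELECT customer FROM orders GROUP BY customer HAVING MIN(total) > (SELECT AVG(total) FROM orders)

Result:
customer
--------
Frank   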